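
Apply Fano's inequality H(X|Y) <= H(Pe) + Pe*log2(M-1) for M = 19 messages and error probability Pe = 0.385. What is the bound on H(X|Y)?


H(Pe) = -Pe*log2(Pe) - (1-Pe)*log2(1-Pe) = -0.385*log2(0.385) - 0.615*log2(0.615) = 0.530172 + 0.431325 = 0.9615. Pe*log2(M-1) = 0.385*log2(18) = 1.605421. Bound = H(Pe) + Pe*log2(M-1) = 0.530172 + 0.431325 + 1.605421 = 2.5669

2.5669 bits


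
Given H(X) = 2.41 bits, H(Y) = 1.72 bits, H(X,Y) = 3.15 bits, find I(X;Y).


I(X;Y) = H(X) + H(Y) - H(X,Y) = 2.41 + 1.72 - 3.15 = 0.98

0.98 bits


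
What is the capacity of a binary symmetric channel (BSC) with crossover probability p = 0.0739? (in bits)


H(p) = -p*log2(p) - (1-p)*log2(1-p) = -0.0739*log2(0.0739) - 0.9261*log2(0.9261) = 0.277737 + 0.102575 = 0.3803. C = 1 - H(p) = 1 - 0.3803 = 0.6197

0.6197 bits


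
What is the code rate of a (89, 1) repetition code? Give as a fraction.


Rate = k/n = 1/89

1/89


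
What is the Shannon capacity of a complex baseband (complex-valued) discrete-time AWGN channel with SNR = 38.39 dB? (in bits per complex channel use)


SNR_linear = 10^(38.39/10) = 6902.398; C = log2(1 + SNR_linear) = log2(1 + 6902.398) = 12.7531

12.7531 bits/channel use


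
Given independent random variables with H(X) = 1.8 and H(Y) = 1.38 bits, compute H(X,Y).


For independent variables, H(X,Y) = H(X) + H(Y) = 1.8 + 1.38 = 3.18

3.18 bits


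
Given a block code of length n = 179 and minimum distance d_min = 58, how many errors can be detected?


Detection capability = d_min - 1 = 58 - 1 = 57

57 errors


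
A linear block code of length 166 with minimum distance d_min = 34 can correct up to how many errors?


Correction capability = floor((d-1)/2) = floor((34-1)/2) = 16

16 errors


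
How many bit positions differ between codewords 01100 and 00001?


Count differing positions: . ^ ^ . ^ = 3 differences

3


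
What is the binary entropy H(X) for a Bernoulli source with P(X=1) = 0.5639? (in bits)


H = -p*log2(p) - (1-p)*log2(1-p). -0.5639*log2(0.5639) = 0.466057; -0.4361*log2(0.4361) = 0.522129. H = 0.466057 + 0.522129 = 0.9882

0.9882 bits


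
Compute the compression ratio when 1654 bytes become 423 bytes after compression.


Ratio = original / compressed = 1654 / 423 = 3.9102

3.9102


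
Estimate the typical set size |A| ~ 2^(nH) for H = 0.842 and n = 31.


log2|A_typical| = nH = 31 * 0.842 = 26.102, so |A_typical| ~ 2^26.102 = 7.203e+07

7.203e+07


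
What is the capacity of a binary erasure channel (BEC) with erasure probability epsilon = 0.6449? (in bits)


C = 1 - epsilon = 1 - 0.6449 = 0.3551

0.3551 bits


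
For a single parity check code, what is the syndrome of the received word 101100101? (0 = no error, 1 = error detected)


Syndrome = XOR of all bits = 1 XOR 0 XOR 1 XOR 1 XOR 0 XOR 0 XOR 1 XOR 0 XOR 1 = 1

1


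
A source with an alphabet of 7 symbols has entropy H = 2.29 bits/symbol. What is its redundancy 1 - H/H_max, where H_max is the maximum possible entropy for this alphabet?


H_max = log2(K) = log2(7) = 2.8074 bits/symbol. Redundancy = 1 - H/H_max = 1 - 2.29/2.8074 = 1 - 0.8157 = 0.1843

0.1843


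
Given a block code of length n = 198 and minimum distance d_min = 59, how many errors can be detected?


Detection capability = d_min - 1 = 59 - 1 = 58

58 errors


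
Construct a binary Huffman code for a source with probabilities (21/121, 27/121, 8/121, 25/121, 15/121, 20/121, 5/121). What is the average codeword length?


Huffman construction (repeatedly merge the two least-probable nodes; each merge adds 1 bit to every symbol beneath it): 5/121 + 8/121 = 13/121; 13/121 + 15/121 = 28/121; 20/121 + 21/121 = 41/121; 25/121 + 27/121 = 52/121; 28/121 + 41/121 = 69/121; 52/121 + 69/121 = 1. Resulting codeword lengths (in the order the probabilities were given): (3, 2, 4, 2, 3, 3, 4). L_avg = sum(p_i * l_i) = 21/121*3 + 27/121*2 + 8/121*4 + 25/121*2 + 15/121*3 + 20/121*3 + 5/121*4 = 324/121 = 2.6777

2.6777 bits


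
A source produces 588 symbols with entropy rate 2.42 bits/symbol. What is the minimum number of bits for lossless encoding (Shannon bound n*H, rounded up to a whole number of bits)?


Minimum bits >= n * H = 588 * 2.42 = 1422.96, rounded up to a whole number of bits = 1423

1423 bits


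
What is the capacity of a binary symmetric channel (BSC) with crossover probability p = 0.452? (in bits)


H(p) = -p*log2(p) - (1-p)*log2(1-p) = -0.452*log2(0.452) - 0.548*log2(0.548) = 0.517814 + 0.475528 = 0.9933. C = 1 - H(p) = 1 - 0.9933 = 0.0067

0.0067 bits


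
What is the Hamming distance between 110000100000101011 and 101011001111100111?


Count differing positions: . ^ ^ . ^ ^ ^ . ^ ^ ^ ^ . . ^ ^ . . = 11 differences

11


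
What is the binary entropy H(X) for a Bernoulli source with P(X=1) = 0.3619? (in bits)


H = -p*log2(p) - (1-p)*log2(1-p). -0.3619*log2(0.3619) = 0.530667; -0.6381*log2(0.6381) = 0.413582. H = 0.530667 + 0.413582 = 0.9442

0.9442 bits


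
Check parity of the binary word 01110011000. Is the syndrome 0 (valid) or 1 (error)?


Syndrome = XOR of all bits = 0 XOR 1 XOR 1 XOR 1 XOR 0 XOR 0 XOR 1 XOR 1 XOR 0 XOR 0 XOR 0 = 1

1


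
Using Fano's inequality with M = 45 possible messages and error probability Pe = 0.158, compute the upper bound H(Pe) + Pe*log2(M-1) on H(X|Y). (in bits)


H(Pe) = -Pe*log2(Pe) - (1-Pe)*log2(1-Pe) = -0.158*log2(0.158) - 0.842*log2(0.842) = 0.420597 + 0.208907 = 0.6295. Pe*log2(M-1) = 0.158*log2(44) = 0.862590. Bound = H(Pe) + Pe*log2(M-1) = 0.420597 + 0.208907 + 0.862590 = 1.4921

1.4921 bits


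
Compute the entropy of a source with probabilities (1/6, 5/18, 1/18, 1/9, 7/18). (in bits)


H = -sum(p_i * log2(p_i)). Terms: -(1/6)*log2(1/6) = 0.430827; -(5/18)*log2(5/18) = 0.513332; -(1/18)*log2(1/18) = 0.231663; -(1/9)*log2(1/9) = 0.352214; -(7/18)*log2(7/18) = 0.529888. H = 0.430827 + 0.513332 + 0.231663 + 0.352214 + 0.529888 = 2.0579

2.0579 bits


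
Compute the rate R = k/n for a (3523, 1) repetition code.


Rate = k/n = 1/3523

1/3523


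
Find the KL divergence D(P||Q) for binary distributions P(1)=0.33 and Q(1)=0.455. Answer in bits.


KL = p*log2(p/q) + (1-p)*log2((1-p)/(1-q)) = 0.33*log2(0.33/0.455) + 0.67*log2(0.67/0.545) = 0.0467

0.0467 bits


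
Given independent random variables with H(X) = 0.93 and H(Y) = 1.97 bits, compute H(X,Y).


For independent variables, H(X,Y) = H(X) + H(Y) = 0.93 + 1.97 = 2.9

2.9 bits


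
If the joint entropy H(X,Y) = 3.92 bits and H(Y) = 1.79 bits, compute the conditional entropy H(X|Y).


H(X|Y) = H(X,Y) - H(Y) = 3.92 - 1.79 = 2.13

2.13 bits


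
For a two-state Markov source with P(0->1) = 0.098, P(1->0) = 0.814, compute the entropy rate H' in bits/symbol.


Stationary distribution: pi_0 = p10/(p01+p10) = 0.8925, pi_1 = 0.1075. Entropy rate H' = pi_0*H(p01) + pi_1*H(p10) = 0.8925*0.4626 + 0.1075*0.693 = 0.4874

0.4874 bits/symbol


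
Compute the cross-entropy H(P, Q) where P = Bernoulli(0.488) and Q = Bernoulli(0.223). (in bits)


H(P,Q) = -p*log2(q) - (1-p)*log2(1-q). -0.488*log2(0.223) = 1.056464; -0.512*log2(0.777) = 0.186375. H(P,Q) = 1.056464 + 0.186375 = 1.2428

1.2428 bits


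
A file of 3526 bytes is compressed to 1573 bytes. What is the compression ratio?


Ratio = original / compressed = 3526 / 1573 = 2.2416

2.2416


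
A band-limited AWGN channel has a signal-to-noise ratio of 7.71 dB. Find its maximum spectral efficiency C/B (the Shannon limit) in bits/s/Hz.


SNR_linear = 10^(7.71/10) = 5.902; C/B = log2(1 + SNR_linear) = log2(1 + 5.902) = 2.787

2.787 bits/s/Hz


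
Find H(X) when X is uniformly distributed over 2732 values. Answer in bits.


H = log2(n) = log2(2732) = 11.4157

11.4157 bits


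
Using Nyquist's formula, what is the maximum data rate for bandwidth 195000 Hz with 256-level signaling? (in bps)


Rate = 2 * B * log2(M) = 2 * 195000 * 8.0 = 3120000.0

3120000.0 bps


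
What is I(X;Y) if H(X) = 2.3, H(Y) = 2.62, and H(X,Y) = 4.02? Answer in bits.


I(X;Y) = H(X) + H(Y) - H(X,Y) = 2.3 + 2.62 - 4.02 = 0.9

0.9 bits


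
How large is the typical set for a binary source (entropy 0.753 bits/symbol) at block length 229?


log2|A_typical| = nH = 229 * 0.753 = 172.437, so |A_typical| ~ 2^172.437 = 8.104e+51

8.104e+51


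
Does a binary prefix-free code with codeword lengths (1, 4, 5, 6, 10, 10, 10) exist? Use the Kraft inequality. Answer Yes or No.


Kraft sum = sum(2^(-l_i)) = 0.6123, need <= 1. Result: satisfied (a binary prefix-free code with these lengths exists)

Yes


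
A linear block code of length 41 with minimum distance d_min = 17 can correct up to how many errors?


Correction capability = floor((d-1)/2) = floor((17-1)/2) = 8

8 errors


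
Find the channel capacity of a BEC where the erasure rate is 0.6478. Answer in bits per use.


C = 1 - epsilon = 1 - 0.6478 = 0.3522

0.3522 bits


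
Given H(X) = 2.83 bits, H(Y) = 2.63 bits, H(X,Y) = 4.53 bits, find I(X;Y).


I(X;Y) = H(X) + H(Y) - H(X,Y) = 2.83 + 2.63 - 4.53 = 0.93

0.93 bits


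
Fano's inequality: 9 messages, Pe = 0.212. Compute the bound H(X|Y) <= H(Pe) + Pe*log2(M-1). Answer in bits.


H(Pe) = -Pe*log2(Pe) - (1-Pe)*log2(1-Pe) = -0.212*log2(0.212) - 0.788*log2(0.788) = 0.474427 + 0.270861 = 0.7453. Pe*log2(M-1) = 0.212*log2(8) = 0.636000. Bound = H(Pe) + Pe*log2(M-1) = 0.474427 + 0.270861 + 0.636000 = 1.3813

1.3813 bits


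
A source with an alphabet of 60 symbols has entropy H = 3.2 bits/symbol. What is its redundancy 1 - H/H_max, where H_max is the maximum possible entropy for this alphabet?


H_max = log2(K) = log2(60) = 5.9069 bits/symbol. Redundancy = 1 - H/H_max = 1 - 3.2/5.9069 = 1 - 0.5417 = 0.4583

0.4583


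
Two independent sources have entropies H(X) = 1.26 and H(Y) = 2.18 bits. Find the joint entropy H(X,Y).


For independent variables, H(X,Y) = H(X) + H(Y) = 1.26 + 2.18 = 3.44

3.44 bits


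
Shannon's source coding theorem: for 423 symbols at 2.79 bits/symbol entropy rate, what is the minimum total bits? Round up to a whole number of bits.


Minimum bits >= n * H = 423 * 2.79 = 1180.17, rounded up to a whole number of bits = 1181

1181 bits


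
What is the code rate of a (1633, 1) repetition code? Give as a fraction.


Rate = k/n = 1/1633

1/1633


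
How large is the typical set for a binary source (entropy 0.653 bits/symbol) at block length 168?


log2|A_typical| = nH = 168 * 0.653 = 109.704, so |A_typical| ~ 2^109.704 = 1.057e+33

1.057e+33


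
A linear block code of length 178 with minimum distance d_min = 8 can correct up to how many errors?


Correction capability = floor((d-1)/2) = floor((8-1)/2) = 3

3 errors


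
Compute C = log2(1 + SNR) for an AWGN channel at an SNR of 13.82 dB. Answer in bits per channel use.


SNR_linear = 10^(13.82/10) = 24.0991; C = log2(1 + SNR_linear) = log2(1 + 24.0991) = 4.6496

4.6496 bits/channel use


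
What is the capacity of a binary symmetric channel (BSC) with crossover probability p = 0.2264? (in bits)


H(p) = -p*log2(p) - (1-p)*log2(1-p) = -0.2264*log2(0.2264) - 0.7736*log2(0.7736) = 0.485187 + 0.286495 = 0.7717. C = 1 - H(p) = 1 - 0.7717 = 0.2283

0.2283 bits


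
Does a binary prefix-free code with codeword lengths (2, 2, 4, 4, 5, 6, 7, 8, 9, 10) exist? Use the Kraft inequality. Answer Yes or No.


Kraft sum = sum(2^(-l_i)) = 0.6865, need <= 1. Result: satisfied (a binary prefix-free code with these lengths exists)

Yes


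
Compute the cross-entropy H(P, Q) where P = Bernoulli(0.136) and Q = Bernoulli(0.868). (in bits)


H(P,Q) = -p*log2(q) - (1-p)*log2(1-q). -0.136*log2(0.868) = 0.027776; -0.864*log2(0.132) = 2.524081. H(P,Q) = 0.027776 + 2.524081 = 2.5519

2.5519 bits


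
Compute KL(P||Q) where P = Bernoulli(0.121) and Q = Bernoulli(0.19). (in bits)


KL = p*log2(p/q) + (1-p)*log2((1-p)/(1-q)) = 0.121*log2(0.121/0.19) + 0.879*log2(0.879/0.81) = 0.0249

0.0249 bits


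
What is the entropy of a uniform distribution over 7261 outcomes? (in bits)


H = log2(n) = log2(7261) = 12.826

12.826 bits


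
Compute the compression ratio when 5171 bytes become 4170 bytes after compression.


Ratio = original / compressed = 5171 / 4170 = 1.24

1.24


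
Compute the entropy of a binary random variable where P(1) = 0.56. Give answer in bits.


H = -p*log2(p) - (1-p)*log2(1-p). -0.56*log2(0.56) = 0.468441; -0.44*log2(0.44) = 0.521147. H = 0.468441 + 0.521147 = 0.9896

0.9896 bits


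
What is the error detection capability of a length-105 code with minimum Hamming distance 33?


Detection capability = d_min - 1 = 33 - 1 = 32

32 errors


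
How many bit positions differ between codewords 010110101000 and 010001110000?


Count differing positions: . . . ^ ^ ^ . ^ ^ . . . = 5 differences

5


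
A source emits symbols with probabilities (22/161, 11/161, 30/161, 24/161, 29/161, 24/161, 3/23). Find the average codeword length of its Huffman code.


Huffman construction (repeatedly merge the two least-probable nodes; each merge adds 1 bit to every symbol beneath it): 11/161 + 3/23 = 32/161; 22/161 + 24/161 = 2/7; 24/161 + 29/161 = 53/161; 30/161 + 32/161 = 62/161; 2/7 + 53/161 = 99/161; 62/161 + 99/161 = 1. Resulting codeword lengths (in the order the probabilities were given): (3, 3, 2, 3, 3, 3, 3). L_avg = sum(p_i * l_i) = 22/161*3 + 11/161*3 + 30/161*2 + 24/161*3 + 29/161*3 + 24/161*3 + 3/23*3 = 453/161 = 2.8137

2.8137 bits


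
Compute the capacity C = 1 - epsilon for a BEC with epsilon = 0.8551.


C = 1 - epsilon = 1 - 0.8551 = 0.1449

0.1449 bits


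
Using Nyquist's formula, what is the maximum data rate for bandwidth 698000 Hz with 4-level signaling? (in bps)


Rate = 2 * B * log2(M) = 2 * 698000 * 2.0 = 2792000.0

2792000.0 bps


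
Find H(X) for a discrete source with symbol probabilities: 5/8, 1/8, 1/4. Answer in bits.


H = -sum(p_i * log2(p_i)). Terms: -(5/8)*log2(5/8) = 0.423795; -(1/8)*log2(1/8) = 0.375000; -(1/4)*log2(1/4) = 0.500000. H = 0.423795 + 0.375000 + 0.500000 = 1.2988

1.2988 bits


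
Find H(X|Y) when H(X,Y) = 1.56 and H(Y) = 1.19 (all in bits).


H(X|Y) = H(X,Y) - H(Y) = 1.56 - 1.19 = 0.37

0.37 bits


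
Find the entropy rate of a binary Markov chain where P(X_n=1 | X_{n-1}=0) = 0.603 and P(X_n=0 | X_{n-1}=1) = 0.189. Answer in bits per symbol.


Stationary distribution: pi_0 = p10/(p01+p10) = 0.2386, pi_1 = 0.7614. Entropy rate H' = pi_0*H(p01) + pi_1*H(p10) = 0.2386*0.9692 + 0.7614*0.6994 = 0.7638

0.7638 bits/symbol


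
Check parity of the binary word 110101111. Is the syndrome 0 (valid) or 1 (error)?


Syndrome = XOR of all bits = 1 XOR 1 XOR 0 XOR 1 XOR 0 XOR 1 XOR 1 XOR 1 XOR 1 = 1

1


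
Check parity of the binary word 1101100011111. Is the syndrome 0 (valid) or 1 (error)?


Syndrome = XOR of all bits = 1 XOR 1 XOR 0 XOR 1 XOR 1 XOR 0 XOR 0 XOR 0 XOR 1 XOR 1 XOR 1 XOR 1 XOR 1 = 1

1


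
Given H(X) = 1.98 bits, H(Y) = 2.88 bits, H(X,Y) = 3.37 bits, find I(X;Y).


I(X;Y) = H(X) + H(Y) - H(X,Y) = 1.98 + 2.88 - 3.37 = 1.49

1.49 bits


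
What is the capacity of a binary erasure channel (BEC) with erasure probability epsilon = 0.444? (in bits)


C = 1 - epsilon = 1 - 0.444 = 0.556

0.556 bits


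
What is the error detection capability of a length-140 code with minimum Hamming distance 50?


Detection capability = d_min - 1 = 50 - 1 = 49

49 errors


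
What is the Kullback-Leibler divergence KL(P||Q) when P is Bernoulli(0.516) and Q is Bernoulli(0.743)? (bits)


KL = p*log2(p/q) + (1-p)*log2((1-p)/(1-q)) = 0.516*log2(0.516/0.743) + 0.484*log2(0.484/0.257) = 0.1706

0.1706 bits


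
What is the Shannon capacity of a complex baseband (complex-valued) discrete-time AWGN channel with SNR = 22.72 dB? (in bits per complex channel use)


SNR_linear = 10^(22.72/10) = 187.0682; C = log2(1 + SNR_linear) = log2(1 + 187.0682) = 7.5551

7.5551 bits/channel use


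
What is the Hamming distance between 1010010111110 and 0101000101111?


Count differing positions: ^ ^ ^ ^ . ^ . . ^ . . . ^ = 7 differences

7


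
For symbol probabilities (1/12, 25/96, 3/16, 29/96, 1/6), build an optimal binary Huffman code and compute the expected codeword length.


Huffman construction (repeatedly merge the two least-probable nodes; each merge adds 1 bit to every symbol beneath it): 1/12 + 1/6 = 1/4; 3/16 + 1/4 = 7/16; 25/96 + 29/96 = 9/16; 7/16 + 9/16 = 1. Resulting codeword lengths (in the order the probabilities were given): (3, 2, 2, 2, 3). L_avg = sum(p_i * l_i) = 1/12*3 + 25/96*2 + 3/16*2 + 29/96*2 + 1/6*3 = 9/4 = 2.25

2.25 bits


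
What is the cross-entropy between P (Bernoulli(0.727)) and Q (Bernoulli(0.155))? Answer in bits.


H(P,Q) = -p*log2(q) - (1-p)*log2(1-q). -0.727*log2(0.155) = 1.955383; -0.273*log2(0.845) = 0.066333. H(P,Q) = 1.955383 + 0.066333 = 2.0217

2.0217 bits


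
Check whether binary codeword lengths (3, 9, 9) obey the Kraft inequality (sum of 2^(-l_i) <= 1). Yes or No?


Kraft sum = sum(2^(-l_i)) = 0.1289, need <= 1. Result: satisfied (a binary prefix-free code with these lengths exists)

Yes


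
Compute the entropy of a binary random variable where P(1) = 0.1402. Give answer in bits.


H = -p*log2(p) - (1-p)*log2(1-p). -0.1402*log2(0.1402) = 0.397389; -0.8598*log2(0.8598) = 0.187374. H = 0.397389 + 0.187374 = 0.5848

0.5848 bits


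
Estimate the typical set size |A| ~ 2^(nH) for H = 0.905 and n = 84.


log2|A_typical| = nH = 84 * 0.905 = 76.02, so |A_typical| ~ 2^76.02 = 7.661e+22

7.661e+22


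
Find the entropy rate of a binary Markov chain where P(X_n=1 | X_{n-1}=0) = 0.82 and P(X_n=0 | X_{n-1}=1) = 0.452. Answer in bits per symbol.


Stationary distribution: pi_0 = p10/(p01+p10) = 0.3553, pi_1 = 0.6447. Entropy rate H' = pi_0*H(p01) + pi_1*H(p10) = 0.3553*0.6801 + 0.6447*0.9933 = 0.882

0.882 bits/symbol


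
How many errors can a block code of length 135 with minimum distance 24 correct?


Correction capability = floor((d-1)/2) = floor((24-1)/2) = 11

11 errors


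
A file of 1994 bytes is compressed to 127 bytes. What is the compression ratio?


Ratio = original / compressed = 1994 / 127 = 15.7008

15.7008


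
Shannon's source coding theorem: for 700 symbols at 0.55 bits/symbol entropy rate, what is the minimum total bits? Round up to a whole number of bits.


Minimum bits >= n * H = 700 * 0.55 = 385.0, rounded up to a whole number of bits = 385

385 bits


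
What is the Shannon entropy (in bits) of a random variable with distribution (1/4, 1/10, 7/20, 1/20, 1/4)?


H = -sum(p_i * log2(p_i)). Terms: -(1/4)*log2(1/4) = 0.500000; -(1/10)*log2(1/10) = 0.332193; -(7/20)*log2(7/20) = 0.530101; -(1/20)*log2(1/20) = 0.216096; -(1/4)*log2(1/4) = 0.500000. H = 0.500000 + 0.332193 + 0.530101 + 0.216096 + 0.500000 = 2.0784

2.0784 bits


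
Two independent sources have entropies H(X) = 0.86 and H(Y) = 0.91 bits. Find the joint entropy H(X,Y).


For independent variables, H(X,Y) = H(X) + H(Y) = 0.86 + 0.91 = 1.77

1.77 bits


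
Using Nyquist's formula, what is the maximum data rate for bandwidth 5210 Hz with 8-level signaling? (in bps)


Rate = 2 * B * log2(M) = 2 * 5210 * 3.0 = 31260.0

31260.0 bps


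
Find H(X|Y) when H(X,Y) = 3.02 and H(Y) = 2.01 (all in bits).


H(X|Y) = H(X,Y) - H(Y) = 3.02 - 2.01 = 1.01

1.01 bits


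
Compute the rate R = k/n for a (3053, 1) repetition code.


Rate = k/n = 1/3053

1/3053


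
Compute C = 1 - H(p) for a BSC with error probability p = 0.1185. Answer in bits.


H(p) = -p*log2(p) - (1-p)*log2(1-p) = -0.1185*log2(0.1185) - 0.8815*log2(0.8815) = 0.364629 + 0.160404 = 0.525. C = 1 - H(p) = 1 - 0.525 = 0.475

0.475 bits


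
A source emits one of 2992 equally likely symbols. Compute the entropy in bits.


H = log2(n) = log2(2992) = 11.5469

11.5469 bits


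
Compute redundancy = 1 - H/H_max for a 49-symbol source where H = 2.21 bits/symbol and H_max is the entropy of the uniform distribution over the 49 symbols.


H_max = log2(K) = log2(49) = 5.6147 bits/symbol. Redundancy = 1 - H/H_max = 1 - 2.21/5.6147 = 1 - 0.3936 = 0.6064

0.6064


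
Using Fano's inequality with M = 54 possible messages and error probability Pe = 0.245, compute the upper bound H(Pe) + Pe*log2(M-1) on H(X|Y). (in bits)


H(Pe) = -Pe*log2(Pe) - (1-Pe)*log2(1-Pe) = -0.245*log2(0.245) - 0.755*log2(0.755) = 0.497141 + 0.306116 = 0.8033. Pe*log2(M-1) = 0.245*log2(53) = 1.403341. Bound = H(Pe) + Pe*log2(M-1) = 0.497141 + 0.306116 + 1.403341 = 2.2066

2.2066 bits


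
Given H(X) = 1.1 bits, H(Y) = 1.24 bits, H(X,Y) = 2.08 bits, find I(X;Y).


I(X;Y) = H(X) + H(Y) - H(X,Y) = 1.1 + 1.24 - 2.08 = 0.26

0.26 bits


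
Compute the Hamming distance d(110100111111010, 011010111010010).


Count differing positions: ^ . ^ ^ ^ . . . . ^ . ^ . . . = 6 differences

6


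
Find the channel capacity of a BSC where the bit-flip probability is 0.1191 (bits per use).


H(p) = -p*log2(p) - (1-p)*log2(1-p) = -0.1191*log2(0.1191) - 0.8809*log2(0.8809) = 0.365608 + 0.161161 = 0.5268. C = 1 - H(p) = 1 - 0.5268 = 0.4732

0.4732 bits


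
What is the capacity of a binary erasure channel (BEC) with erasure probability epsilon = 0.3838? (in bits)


C = 1 - epsilon = 1 - 0.3838 = 0.6162

0.6162 bits


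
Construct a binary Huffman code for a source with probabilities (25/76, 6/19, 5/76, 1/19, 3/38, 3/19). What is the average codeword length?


Huffman construction (repeatedly merge the two least-probable nodes; each merge adds 1 bit to every symbol beneath it): 1/19 + 5/76 = 9/76; 3/38 + 9/76 = 15/76; 3/19 + 15/76 = 27/76; 6/19 + 25/76 = 49/76; 27/76 + 49/76 = 1. Resulting codeword lengths (in the order the probabilities were given): (2, 2, 4, 4, 3, 2). L_avg = sum(p_i * l_i) = 25/76*2 + 6/19*2 + 5/76*4 + 1/19*4 + 3/38*3 + 3/19*2 = 44/19 = 2.3158

2.3158 bits


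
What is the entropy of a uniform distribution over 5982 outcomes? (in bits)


H = log2(n) = log2(5982) = 12.5464

12.5464 bits


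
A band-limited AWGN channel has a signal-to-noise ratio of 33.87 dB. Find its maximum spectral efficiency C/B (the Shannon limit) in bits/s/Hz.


SNR_linear = 10^(33.87/10) = 2437.8108; C/B = log2(1 + SNR_linear) = log2(1 + 2437.8108) = 11.252

11.252 bits/s/Hz


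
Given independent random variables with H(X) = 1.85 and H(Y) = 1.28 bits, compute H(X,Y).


For independent variables, H(X,Y) = H(X) + H(Y) = 1.85 + 1.28 = 3.13

3.13 bits


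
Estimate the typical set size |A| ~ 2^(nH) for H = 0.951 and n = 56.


log2|A_typical| = nH = 56 * 0.951 = 53.256, so |A_typical| ~ 2^53.256 = 1.076e+16

1.076e+16


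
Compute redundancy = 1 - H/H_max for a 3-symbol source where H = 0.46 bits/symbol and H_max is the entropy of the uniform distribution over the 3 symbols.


H_max = log2(K) = log2(3) = 1.585 bits/symbol. Redundancy = 1 - H/H_max = 1 - 0.46/1.585 = 1 - 0.2902 = 0.7098

0.7098


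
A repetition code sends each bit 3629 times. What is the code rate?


Rate = k/n = 1/3629

1/3629


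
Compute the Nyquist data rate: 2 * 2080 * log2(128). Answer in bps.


Rate = 2 * B * log2(M) = 2 * 2080 * 7.0 = 29120.0

29120.0 bps


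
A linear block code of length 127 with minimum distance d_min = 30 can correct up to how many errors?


Correction capability = floor((d-1)/2) = floor((30-1)/2) = 14

14 errors


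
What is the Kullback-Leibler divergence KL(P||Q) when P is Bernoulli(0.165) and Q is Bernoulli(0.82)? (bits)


KL = p*log2(p/q) + (1-p)*log2((1-p)/(1-q)) = 0.165*log2(0.165/0.82) + 0.835*log2(0.835/0.18) = 1.4668

1.4668 bits


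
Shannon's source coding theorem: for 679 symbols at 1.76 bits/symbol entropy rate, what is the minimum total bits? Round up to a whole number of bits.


Minimum bits >= n * H = 679 * 1.76 = 1195.04, rounded up to a whole number of bits = 1196

1196 bits


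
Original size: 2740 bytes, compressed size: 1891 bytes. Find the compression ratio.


Ratio = original / compressed = 2740 / 1891 = 1.449

1.449


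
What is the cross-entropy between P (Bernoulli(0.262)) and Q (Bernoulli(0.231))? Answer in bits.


H(P,Q) = -p*log2(q) - (1-p)*log2(1-q). -0.262*log2(0.231) = 0.553877; -0.738*log2(0.769) = 0.279661. H(P,Q) = 0.553877 + 0.279661 = 0.8335

0.8335 bits


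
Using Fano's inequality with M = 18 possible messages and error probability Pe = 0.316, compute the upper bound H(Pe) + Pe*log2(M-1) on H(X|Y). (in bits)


H(Pe) = -Pe*log2(Pe) - (1-Pe)*log2(1-Pe) = -0.316*log2(0.316) - 0.684*log2(0.684) = 0.525193 + 0.374785 = 0.9. Pe*log2(M-1) = 0.316*log2(17) = 1.291638. Bound = H(Pe) + Pe*log2(M-1) = 0.525193 + 0.374785 + 1.291638 = 2.1916

2.1916 bits


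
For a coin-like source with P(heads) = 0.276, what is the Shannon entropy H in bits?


H = -p*log2(p) - (1-p)*log2(1-p). -0.276*log2(0.276) = 0.512604; -0.724*log2(0.724) = 0.337339. H = 0.512604 + 0.337339 = 0.8499

0.8499 bits


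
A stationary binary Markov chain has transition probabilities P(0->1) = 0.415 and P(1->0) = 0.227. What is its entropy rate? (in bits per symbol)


Stationary distribution: pi_0 = p10/(p01+p10) = 0.3536, pi_1 = 0.6464. Entropy rate H' = pi_0*H(p01) + pi_1*H(p10) = 0.3536*0.9791 + 0.6464*0.7727 = 0.8457

0.8457 bits/symbol


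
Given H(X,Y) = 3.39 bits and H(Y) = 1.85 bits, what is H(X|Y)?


H(X|Y) = H(X,Y) - H(Y) = 3.39 - 1.85 = 1.54

1.54 bits


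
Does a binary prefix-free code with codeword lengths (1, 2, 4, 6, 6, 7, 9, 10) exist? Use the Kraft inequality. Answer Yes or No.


Kraft sum = sum(2^(-l_i)) = 0.8545, need <= 1. Result: satisfied (a binary prefix-free code with these lengths exists)

Yes


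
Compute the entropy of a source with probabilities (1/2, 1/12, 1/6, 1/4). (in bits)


H = -sum(p_i * log2(p_i)). Terms: -(1/2)*log2(1/2) = 0.500000; -(1/12)*log2(1/12) = 0.298747; -(1/6)*log2(1/6) = 0.430827; -(1/4)*log2(1/4) = 0.500000. H = 0.500000 + 0.298747 + 0.430827 + 0.500000 = 1.7296

1.7296 bits


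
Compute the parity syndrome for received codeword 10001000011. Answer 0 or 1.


Syndrome = XOR of all bits = 1 XOR 0 XOR 0 XOR 0 XOR 1 XOR 0 XOR 0 XOR 0 XOR 0 XOR 1 XOR 1 = 0

0


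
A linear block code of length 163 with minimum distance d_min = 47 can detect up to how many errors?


Detection capability = d_min - 1 = 47 - 1 = 46

46 errors


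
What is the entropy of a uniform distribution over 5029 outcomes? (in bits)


H = log2(n) = log2(5029) = 12.2961

12.2961 bits


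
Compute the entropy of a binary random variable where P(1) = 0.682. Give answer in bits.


H = -p*log2(p) - (1-p)*log2(1-p). -0.682*log2(0.682) = 0.376571; -0.318*log2(0.318) = 0.525623. H = 0.376571 + 0.525623 = 0.9022

0.9022 bits


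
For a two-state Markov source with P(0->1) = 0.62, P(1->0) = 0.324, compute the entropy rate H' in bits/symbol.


Stationary distribution: pi_0 = p10/(p01+p10) = 0.3432, pi_1 = 0.6568. Entropy rate H' = pi_0*H(p01) + pi_1*H(p10) = 0.3432*0.958 + 0.6568*0.9087 = 0.9256

0.9256 bits/symbol


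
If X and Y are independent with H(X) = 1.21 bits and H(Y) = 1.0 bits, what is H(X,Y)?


For independent variables, H(X,Y) = H(X) + H(Y) = 1.21 + 1.0 = 2.21

2.21 bits


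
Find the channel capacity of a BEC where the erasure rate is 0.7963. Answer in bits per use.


C = 1 - epsilon = 1 - 0.7963 = 0.2037

0.2037 bits


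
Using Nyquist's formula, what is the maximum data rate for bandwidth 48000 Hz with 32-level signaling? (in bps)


Rate = 2 * B * log2(M) = 2 * 48000 * 5.0 = 480000.0

480000.0 bps


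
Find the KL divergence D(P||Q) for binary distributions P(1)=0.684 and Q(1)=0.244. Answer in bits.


KL = p*log2(p/q) + (1-p)*log2((1-p)/(1-q)) = 0.684*log2(0.684/0.244) + 0.316*log2(0.316/0.756) = 0.6195

0.6195 bits


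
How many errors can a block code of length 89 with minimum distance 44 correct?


Correction capability = floor((d-1)/2) = floor((44-1)/2) = 21

21 errors


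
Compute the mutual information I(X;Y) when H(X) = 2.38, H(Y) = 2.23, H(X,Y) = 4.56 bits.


I(X;Y) = H(X) + H(Y) - H(X,Y) = 2.38 + 2.23 - 4.56 = 0.05

0.05 bits


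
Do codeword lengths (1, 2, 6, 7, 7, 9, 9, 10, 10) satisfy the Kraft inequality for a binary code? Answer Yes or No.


Kraft sum = sum(2^(-l_i)) = 0.7871, need <= 1. Result: satisfied (a binary prefix-free code with these lengths exists)

Yes


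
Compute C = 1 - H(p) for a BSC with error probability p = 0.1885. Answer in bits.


H(p) = -p*log2(p) - (1-p)*log2(1-p) = -0.1885*log2(0.1885) - 0.8115*log2(0.8115) = 0.453788 + 0.244535 = 0.6983. C = 1 - H(p) = 1 - 0.6983 = 0.3017

0.3017 bits


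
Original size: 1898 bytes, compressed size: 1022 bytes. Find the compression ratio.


Ratio = original / compressed = 1898 / 1022 = 1.8571

1.8571


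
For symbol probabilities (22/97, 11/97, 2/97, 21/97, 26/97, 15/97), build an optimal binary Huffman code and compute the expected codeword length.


Huffman construction (repeatedly merge the two least-probable nodes; each merge adds 1 bit to every symbol beneath it): 2/97 + 11/97 = 13/97; 13/97 + 15/97 = 28/97; 21/97 + 22/97 = 43/97; 26/97 + 28/97 = 54/97; 43/97 + 54/97 = 1. Resulting codeword lengths (in the order the probabilities were given): (2, 4, 4, 2, 2, 3). L_avg = sum(p_i * l_i) = 22/97*2 + 11/97*4 + 2/97*4 + 21/97*2 + 26/97*2 + 15/97*3 = 235/97 = 2.4227

2.4227 bits


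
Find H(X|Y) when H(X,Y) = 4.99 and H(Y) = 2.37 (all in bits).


H(X|Y) = H(X,Y) - H(Y) = 4.99 - 2.37 = 2.62

2.62 bits


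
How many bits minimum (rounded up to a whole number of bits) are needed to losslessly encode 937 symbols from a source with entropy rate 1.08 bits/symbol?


Minimum bits >= n * H = 937 * 1.08 = 1011.96, rounded up to a whole number of bits = 1012

1012 bits


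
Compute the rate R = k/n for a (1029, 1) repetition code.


Rate = k/n = 1/1029

1/1029


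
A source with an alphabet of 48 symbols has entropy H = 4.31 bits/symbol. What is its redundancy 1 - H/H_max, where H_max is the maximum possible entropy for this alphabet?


H_max = log2(K) = log2(48) = 5.585 bits/symbol. Redundancy = 1 - H/H_max = 1 - 4.31/5.585 = 1 - 0.7717 = 0.2283

0.2283


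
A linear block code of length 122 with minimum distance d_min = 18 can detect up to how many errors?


Detection capability = d_min - 1 = 18 - 1 = 17

17 errors


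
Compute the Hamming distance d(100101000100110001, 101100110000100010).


Count differing positions: . . ^ . . ^ ^ ^ . ^ . . . ^ . . ^ ^ = 8 differences

8


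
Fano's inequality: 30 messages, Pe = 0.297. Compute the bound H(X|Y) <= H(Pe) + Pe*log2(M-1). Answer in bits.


H(Pe) = -Pe*log2(Pe) - (1-Pe)*log2(1-Pe) = -0.297*log2(0.297) - 0.703*log2(0.703) = 0.520185 + 0.357408 = 0.8776. Pe*log2(M-1) = 0.297*log2(29) = 1.442820. Bound = H(Pe) + Pe*log2(M-1) = 0.520185 + 0.357408 + 1.442820 = 2.3204

2.3204 bits


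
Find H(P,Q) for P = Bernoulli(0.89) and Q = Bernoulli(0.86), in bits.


H(P,Q) = -p*log2(q) - (1-p)*log2(1-q). -0.89*log2(0.86) = 0.193656; -0.11*log2(0.14) = 0.312015. H(P,Q) = 0.193656 + 0.312015 = 0.5057

0.5057 bits


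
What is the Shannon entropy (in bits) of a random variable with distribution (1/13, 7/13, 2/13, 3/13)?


H = -sum(p_i * log2(p_i)). Terms: -(1/13)*log2(1/13) = 0.284649; -(7/13)*log2(7/13) = 0.480892; -(2/13)*log2(2/13) = 0.415452; -(3/13)*log2(3/13) = 0.488187. H = 0.284649 + 0.480892 + 0.415452 + 0.488187 = 1.6692

1.6692 bits


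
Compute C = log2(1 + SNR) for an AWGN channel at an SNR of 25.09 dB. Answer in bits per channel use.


SNR_linear = 10^(25.09/10) = 322.8494; C = log2(1 + SNR_linear) = log2(1 + 322.8494) = 8.3392

8.3392 bits/channel use


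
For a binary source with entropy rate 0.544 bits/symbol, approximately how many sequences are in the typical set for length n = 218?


log2|A_typical| = nH = 218 * 0.544 = 118.592, so |A_typical| ~ 2^118.592 = 5.009e+35

5.009e+35


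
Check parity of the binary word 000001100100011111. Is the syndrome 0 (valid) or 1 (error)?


Syndrome = XOR of all bits = 0 XOR 0 XOR 0 XOR 0 XOR 0 XOR 1 XOR 1 XOR 0 XOR 0 XOR 1 XOR 0 XOR 0 XOR 0 XOR 1 XOR 1 XOR 1 XOR 1 XOR 1 = 0

0


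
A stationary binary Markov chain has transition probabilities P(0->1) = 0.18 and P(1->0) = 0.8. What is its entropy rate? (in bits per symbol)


Stationary distribution: pi_0 = p10/(p01+p10) = 0.8163, pi_1 = 0.1837. Entropy rate H' = pi_0*H(p01) + pi_1*H(p10) = 0.8163*0.6801 + 0.1837*0.7219 = 0.6878

0.6878 bits/symbol


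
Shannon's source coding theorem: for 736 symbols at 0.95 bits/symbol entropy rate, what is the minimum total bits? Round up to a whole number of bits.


Minimum bits >= n * H = 736 * 0.95 = 699.2, rounded up to a whole number of bits = 700

700 bits


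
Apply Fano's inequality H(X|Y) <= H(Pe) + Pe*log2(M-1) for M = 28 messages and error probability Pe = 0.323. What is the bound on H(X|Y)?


H(Pe) = -Pe*log2(Pe) - (1-Pe)*log2(1-Pe) = -0.323*log2(0.323) - 0.677*log2(0.677) = 0.526617 + 0.380997 = 0.9076. Pe*log2(M-1) = 0.323*log2(27) = 1.535829. Bound = H(Pe) + Pe*log2(M-1) = 0.526617 + 0.380997 + 1.535829 = 2.4434

2.4434 bits


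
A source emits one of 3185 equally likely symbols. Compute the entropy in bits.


H = log2(n) = log2(3185) = 11.6371

11.6371 bits


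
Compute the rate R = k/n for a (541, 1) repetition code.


Rate = k/n = 1/541

1/541


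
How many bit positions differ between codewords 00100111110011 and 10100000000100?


Count differing positions: ^ . . . . ^ ^ ^ ^ ^ . ^ ^ ^ = 9 differences

9


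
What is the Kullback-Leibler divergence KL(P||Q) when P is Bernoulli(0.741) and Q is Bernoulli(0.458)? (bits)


KL = p*log2(p/q) + (1-p)*log2((1-p)/(1-q)) = 0.741*log2(0.741/0.458) + 0.259*log2(0.259/0.542) = 0.2384

0.2384 bits


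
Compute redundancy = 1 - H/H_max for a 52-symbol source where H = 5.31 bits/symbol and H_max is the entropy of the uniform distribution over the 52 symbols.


H_max = log2(K) = log2(52) = 5.7004 bits/symbol. Redundancy = 1 - H/H_max = 1 - 5.31/5.7004 = 1 - 0.9315 = 0.0685

0.0685


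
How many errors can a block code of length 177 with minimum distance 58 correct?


Correction capability = floor((d-1)/2) = floor((58-1)/2) = 28

28 errors


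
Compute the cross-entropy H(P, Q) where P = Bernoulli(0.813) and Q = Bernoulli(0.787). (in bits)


H(P,Q) = -p*log2(q) - (1-p)*log2(1-q). -0.813*log2(0.787) = 0.280944; -0.187*log2(0.213) = 0.417211. H(P,Q) = 0.280944 + 0.417211 = 0.6982

0.6982 bits


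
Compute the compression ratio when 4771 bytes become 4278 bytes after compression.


Ratio = original / compressed = 4771 / 4278 = 1.1152

1.1152


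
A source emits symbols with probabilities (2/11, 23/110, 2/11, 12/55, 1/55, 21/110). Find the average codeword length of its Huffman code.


Huffman construction (repeatedly merge the two least-probable nodes; each merge adds 1 bit to every symbol beneath it): 1/55 + 2/11 = 1/5; 2/11 + 21/110 = 41/110; 1/5 + 23/110 = 9/22; 12/55 + 41/110 = 13/22; 9/22 + 13/22 = 1. Resulting codeword lengths (in the order the probabilities were given): (3, 2, 3, 2, 3, 3). L_avg = sum(p_i * l_i) = 2/11*3 + 23/110*2 + 2/11*3 + 12/55*2 + 1/55*3 + 21/110*3 = 283/110 = 2.5727

2.5727 bits


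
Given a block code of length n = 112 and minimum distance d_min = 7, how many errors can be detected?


Detection capability = d_min - 1 = 7 - 1 = 6

6 errors


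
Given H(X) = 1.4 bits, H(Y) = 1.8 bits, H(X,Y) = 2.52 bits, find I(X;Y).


I(X;Y) = H(X) + H(Y) - H(X,Y) = 1.4 + 1.8 - 2.52 = 0.68

0.68 bits


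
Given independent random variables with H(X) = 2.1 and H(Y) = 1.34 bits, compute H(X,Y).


For independent variables, H(X,Y) = H(X) + H(Y) = 2.1 + 1.34 = 3.44

3.44 bits


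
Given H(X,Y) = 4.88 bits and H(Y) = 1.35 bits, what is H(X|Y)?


H(X|Y) = H(X,Y) - H(Y) = 4.88 - 1.35 = 3.53

3.53 bits


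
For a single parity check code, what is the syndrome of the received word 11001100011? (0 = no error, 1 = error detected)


Syndrome = XOR of all bits = 1 XOR 1 XOR 0 XOR 0 XOR 1 XOR 1 XOR 0 XOR 0 XOR 0 XOR 1 XOR 1 = 0

0


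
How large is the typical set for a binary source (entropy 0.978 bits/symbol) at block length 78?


log2|A_typical| = nH = 78 * 0.978 = 76.284, so |A_typical| ~ 2^76.284 = 9.200e+22

9.200e+22


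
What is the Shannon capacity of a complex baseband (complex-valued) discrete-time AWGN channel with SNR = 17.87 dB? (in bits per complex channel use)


SNR_linear = 10^(17.87/10) = 61.235; C = log2(1 + SNR_linear) = log2(1 + 61.235) = 5.9597

5.9597 bits/channel use


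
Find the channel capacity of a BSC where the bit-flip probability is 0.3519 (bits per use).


H(p) = -p*log2(p) - (1-p)*log2(1-p) = -0.3519*log2(0.3519) - 0.6481*log2(0.6481) = 0.530230 + 0.405524 = 0.9358. C = 1 - H(p) = 1 - 0.9358 = 0.0642

0.0642 bits


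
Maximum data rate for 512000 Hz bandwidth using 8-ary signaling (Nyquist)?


Rate = 2 * B * log2(M) = 2 * 512000 * 3.0 = 3072000.0

3072000.0 bps


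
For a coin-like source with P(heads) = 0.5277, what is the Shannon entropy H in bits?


H = -p*log2(p) - (1-p)*log2(1-p). -0.5277*log2(0.5277) = 0.486650; -0.4723*log2(0.4723) = 0.511135. H = 0.486650 + 0.511135 = 0.9978

0.9978 bits


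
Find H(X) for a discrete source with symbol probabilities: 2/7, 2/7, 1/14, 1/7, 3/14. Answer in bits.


H = -sum(p_i * log2(p_i)). Terms: -(2/7)*log2(2/7) = 0.516387; -(2/7)*log2(2/7) = 0.516387; -(1/14)*log2(1/14) = 0.271954; -(1/7)*log2(1/7) = 0.401051; -(3/14)*log2(3/14) = 0.476227. H = 0.516387 + 0.516387 + 0.271954 + 0.401051 + 0.476227 = 2.182

2.182 bits


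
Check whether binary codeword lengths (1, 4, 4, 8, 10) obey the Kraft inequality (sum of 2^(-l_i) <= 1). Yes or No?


Kraft sum = sum(2^(-l_i)) = 0.6299, need <= 1. Result: satisfied (a binary prefix-free code with these lengths exists)

Yes


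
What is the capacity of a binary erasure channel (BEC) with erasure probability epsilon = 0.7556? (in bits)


C = 1 - epsilon = 1 - 0.7556 = 0.2444

0.2444 bits


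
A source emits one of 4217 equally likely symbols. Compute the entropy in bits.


H = log2(n) = log2(4217) = 12.042

12.042 bits


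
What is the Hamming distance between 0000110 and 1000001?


Count differing positions: ^ . . . ^ ^ ^ = 4 differences

4


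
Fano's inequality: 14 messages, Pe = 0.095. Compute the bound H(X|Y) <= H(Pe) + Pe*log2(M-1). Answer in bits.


H(Pe) = -Pe*log2(Pe) - (1-Pe)*log2(1-Pe) = -0.095*log2(0.095) - 0.905*log2(0.905) = 0.322613 + 0.130329 = 0.4529. Pe*log2(M-1) = 0.095*log2(13) = 0.351542. Bound = H(Pe) + Pe*log2(M-1) = 0.322613 + 0.130329 + 0.351542 = 0.8045

0.8045 bits


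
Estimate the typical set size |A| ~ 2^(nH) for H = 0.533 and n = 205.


log2|A_typical| = nH = 205 * 0.533 = 109.265, so |A_typical| ~ 2^109.265 = 7.799e+32

7.799e+32


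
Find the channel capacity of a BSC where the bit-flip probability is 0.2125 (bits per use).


H(p) = -p*log2(p) - (1-p)*log2(1-p) = -0.2125*log2(0.2125) - 0.7875*log2(0.7875) = 0.474824 + 0.271410 = 0.7462. C = 1 - H(p) = 1 - 0.7462 = 0.2538

0.2538 bits


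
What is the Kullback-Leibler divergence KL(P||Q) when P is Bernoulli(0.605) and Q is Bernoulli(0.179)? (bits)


KL = p*log2(p/q) + (1-p)*log2((1-p)/(1-q)) = 0.605*log2(0.605/0.179) + 0.395*log2(0.395/0.821) = 0.646

0.646 bits


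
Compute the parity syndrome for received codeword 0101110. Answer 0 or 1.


Syndrome = XOR of all bits = 0 XOR 1 XOR 0 XOR 1 XOR 1 XOR 1 XOR 0 = 0

0


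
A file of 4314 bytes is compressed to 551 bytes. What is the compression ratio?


Ratio = original / compressed = 4314 / 551 = 7.8294

7.8294


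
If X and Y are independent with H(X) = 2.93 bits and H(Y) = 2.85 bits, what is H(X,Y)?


For independent variables, H(X,Y) = H(X) + H(Y) = 2.93 + 2.85 = 5.78

5.78 bits
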